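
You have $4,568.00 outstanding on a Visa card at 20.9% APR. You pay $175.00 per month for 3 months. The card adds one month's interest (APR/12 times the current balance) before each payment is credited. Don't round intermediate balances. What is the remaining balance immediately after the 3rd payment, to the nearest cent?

$4,276.66

Monthly rate r = 20.9%/12 = 1.74167% = 0.0174167.
Each month: B ← B·(1+r) − $175.00.
Month 1: interest $79.56; balance after payment $4,472.56.
Month 2: interest $77.90; balance after payment $4,375.46.
Month 3: interest $76.21; balance after payment $4,276.66.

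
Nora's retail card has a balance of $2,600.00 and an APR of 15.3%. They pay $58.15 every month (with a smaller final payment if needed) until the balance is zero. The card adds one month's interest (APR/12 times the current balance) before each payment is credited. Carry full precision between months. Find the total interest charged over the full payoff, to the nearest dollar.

$1,275

Monthly rate r = 15.3%/12 = 1.275% = 0.01275.
Payoff takes n = ⌈−ln(1 − rB₀/P)/ln(1+r)⌉ = ⌈66.629⌉ = 67 payments; the last is $36.66.
Total paid = 66·$58.15 + $36.66 = $3,874.56.
Total interest = total paid − principal = $3,874.56 − $2,600.00 = $1,274.56.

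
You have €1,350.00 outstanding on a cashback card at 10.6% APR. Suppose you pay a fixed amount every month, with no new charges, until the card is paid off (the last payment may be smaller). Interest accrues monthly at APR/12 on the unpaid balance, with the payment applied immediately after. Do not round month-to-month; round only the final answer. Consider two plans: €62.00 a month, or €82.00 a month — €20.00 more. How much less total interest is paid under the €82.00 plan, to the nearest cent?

Monthly rate r = 10.6%/12 = 0.883333% = 0.00883333.
At €62.00/mo: n = ⌈−ln(1 − rB₀/P)/ln(1+r)⌉ = 25 payments (last €17.99); total interest = total paid − €1,350.00 = €155.99.
At €82.00/mo: 18 payments (last €71.33); total interest €115.33.
Interest saved = €155.99 − €115.33 = €40.66.

€40.66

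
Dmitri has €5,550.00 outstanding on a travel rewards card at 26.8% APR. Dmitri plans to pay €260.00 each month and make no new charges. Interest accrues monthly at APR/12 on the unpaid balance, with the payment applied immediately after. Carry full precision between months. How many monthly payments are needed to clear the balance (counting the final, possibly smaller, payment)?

Monthly rate r = 26.8%/12 = 2.23333% = 0.0223333.
Recurrence: B ← B·(1+r) − €260.00.
Month 1: interest €123.95; balance after payment €5,413.95.
Month 2: interest €120.91; balance after payment €5,274.86.
Closed form: n = −ln(1 − rB₀/P)/ln(1+r) = −ln(0.52327)/ln(1.02233) ≈ 29.322, so the balance reaches zero during payment 30.

30 payments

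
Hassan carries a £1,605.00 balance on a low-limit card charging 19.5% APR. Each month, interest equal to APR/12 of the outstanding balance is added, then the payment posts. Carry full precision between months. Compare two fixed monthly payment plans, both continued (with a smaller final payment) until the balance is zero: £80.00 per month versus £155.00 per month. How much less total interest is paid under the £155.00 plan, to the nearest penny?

Monthly rate r = 19.5%/12 = 1.625% = 0.01625.
At £80.00/mo: n = ⌈−ln(1 − rB₀/P)/ln(1+r)⌉ = 25 payments (last £38.29); total interest = total paid − £1,605.00 = £353.29.
At £155.00/mo: 12 payments (last £66.94); total interest £166.94.
Interest saved = £353.29 − £166.94 = £186.35.

£186.35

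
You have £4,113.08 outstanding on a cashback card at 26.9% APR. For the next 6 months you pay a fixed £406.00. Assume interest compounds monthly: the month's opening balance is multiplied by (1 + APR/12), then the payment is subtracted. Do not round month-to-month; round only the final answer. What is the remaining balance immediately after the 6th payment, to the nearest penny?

£2,121.57

Monthly rate r = 26.9%/12 = 2.24167% = 0.0224167.
Each month: B ← B·(1+r) − £406.00.
Month 1: interest £92.20; balance after payment £3,799.28.
Month 2: interest £85.17; balance after payment £3,478.45.
Month 3: interest £77.98; balance after payment £3,150.42.
Month 4: interest £70.62; balance after payment £2,815.05.
Month 5: interest £63.10; balance after payment £2,472.15.
Month 6: interest £55.42; balance after payment £2,121.57.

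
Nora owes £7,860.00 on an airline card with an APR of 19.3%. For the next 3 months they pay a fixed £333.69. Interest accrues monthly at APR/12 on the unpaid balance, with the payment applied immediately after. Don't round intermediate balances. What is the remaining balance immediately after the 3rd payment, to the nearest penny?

Monthly rate r = 19.3%/12 = 1.60833% = 0.0160833.
Each month: B ← B·(1+r) − £333.69.
Month 1: interest £126.42; balance after payment £7,652.73.
Month 2: interest £123.08; balance after payment £7,442.12.
Month 3: interest £119.69; balance after payment £7,228.12.

£7,228.12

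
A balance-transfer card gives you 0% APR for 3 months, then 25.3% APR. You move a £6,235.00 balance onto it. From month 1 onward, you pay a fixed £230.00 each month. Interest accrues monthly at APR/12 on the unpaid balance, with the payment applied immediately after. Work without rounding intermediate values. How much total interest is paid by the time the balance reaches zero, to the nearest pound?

£2,280

Promo months 1–3 at r₀ = 0%/12 = 0; months 4+ at r₁ = 25.3%/12 = 0.0210833.
After month 3 (no interest yet): B = £6,235.00 − 3·£230.00 = £5,545.00.
Then at r₁ with £230.00/mo: n₂ = −ln(1 − r₁·B/P)/ln(1+r₁) ≈ 34.02 → 35 more payments.
Total paid = 37·£230.00 + £5.44 = £8,515.44; interest = £8,515.44 − £6,235.00 = £2,280.44.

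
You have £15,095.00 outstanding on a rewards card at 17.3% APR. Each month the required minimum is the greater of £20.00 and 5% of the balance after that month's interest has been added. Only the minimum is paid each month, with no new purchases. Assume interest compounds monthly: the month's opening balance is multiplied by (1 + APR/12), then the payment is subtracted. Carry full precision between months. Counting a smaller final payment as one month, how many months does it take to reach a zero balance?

Monthly rate r = 17.3%/12 = 1.44167% = 0.0144167.
While 5% of the post-interest balance exceeds £20.00, each month B ← (B·(1+r))·(1 − 0.05), i.e. B shrinks by the factor (1+r)·0.95 = 0.9637.
This holds for months 1–99. Entering month 100 the balance is £388.05; 5% of the post-interest balance is now below £20.00, so the flat £20.00 minimum applies from here.
From month 100 a fixed £20.00 at rate r clears £388.05 in 23 more payments. Total: 99 + 23 = 122 months.

122 months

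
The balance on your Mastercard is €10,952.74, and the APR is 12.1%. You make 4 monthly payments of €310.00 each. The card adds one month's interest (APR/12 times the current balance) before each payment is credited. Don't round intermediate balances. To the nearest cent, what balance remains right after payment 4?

€10,142.35

Monthly rate r = 12.1%/12 = 1.00833% = 0.0100833.
Each month: B ← B·(1+r) − €310.00.
Month 1: interest €110.44; balance after payment €10,753.18.
Month 2: interest €108.43; balance after payment €10,551.61.
Month 3: interest €106.40; balance after payment €10,348.00.
Month 4: interest €104.34; balance after payment €10,142.35.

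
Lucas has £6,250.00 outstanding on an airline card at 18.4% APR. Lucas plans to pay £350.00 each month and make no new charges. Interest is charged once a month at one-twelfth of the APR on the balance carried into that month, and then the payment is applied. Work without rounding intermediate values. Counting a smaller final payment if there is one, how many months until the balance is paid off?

22 months

Monthly rate r = 18.4%/12 = 1.53333% = 0.0153333.
Recurrence: B ← B·(1+r) − £350.00.
Month 1: interest £95.83; balance after payment £5,995.83.
Month 2: interest £91.94; balance after payment £5,737.77.
Closed form: n = −ln(1 − rB₀/P)/ln(1+r) = −ln(0.72619)/ln(1.01533) ≈ 21.025, so the balance reaches zero during payment 22.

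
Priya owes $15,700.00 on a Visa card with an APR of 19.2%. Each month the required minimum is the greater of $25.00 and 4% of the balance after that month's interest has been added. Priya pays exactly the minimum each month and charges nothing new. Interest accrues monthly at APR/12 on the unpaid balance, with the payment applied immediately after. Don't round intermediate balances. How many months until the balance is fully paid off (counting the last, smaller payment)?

162 months

Monthly rate r = 19.2%/12 = 1.6% = 0.016.
While 4% of the post-interest balance exceeds $25.00, each month B ← (B·(1+r))·(1 − 0.04), i.e. B shrinks by the factor (1+r)·0.96 = 0.97536.
This holds for months 1–130. Entering month 131 the balance is $612.83; 4% of the post-interest balance is now below $25.00, so the flat $25.00 minimum applies from here.
From month 131 a fixed $25.00 at rate r clears $612.83 in 32 more payments. Total: 130 + 32 = 162 months.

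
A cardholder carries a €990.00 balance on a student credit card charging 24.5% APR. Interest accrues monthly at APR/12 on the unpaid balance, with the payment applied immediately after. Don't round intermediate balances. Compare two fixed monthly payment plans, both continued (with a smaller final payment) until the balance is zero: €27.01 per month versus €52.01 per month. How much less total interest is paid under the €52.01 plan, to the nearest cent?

€577.49

Monthly rate r = 24.5%/12 = 2.04167% = 0.0204167.
At €27.01/mo: n = ⌈−ln(1 − rB₀/P)/ln(1+r)⌉ = 69 payments (last €7.14); total interest = total paid − €990.00 = €853.82.
At €52.01/mo: 25 payments (last €18.09); total interest €276.33.
Interest saved = €853.82 − €276.33 = €577.49.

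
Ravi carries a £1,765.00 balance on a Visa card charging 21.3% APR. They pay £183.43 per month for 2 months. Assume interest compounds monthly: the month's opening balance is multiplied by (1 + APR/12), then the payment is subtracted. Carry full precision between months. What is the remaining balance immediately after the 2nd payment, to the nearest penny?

£1,458.10

Monthly rate r = 21.3%/12 = 1.775% = 0.01775.
Each month: B ← B·(1+r) − £183.43.
Month 1: interest £31.33; balance after payment £1,612.90.
Month 2: interest £28.63; balance after payment £1,458.10.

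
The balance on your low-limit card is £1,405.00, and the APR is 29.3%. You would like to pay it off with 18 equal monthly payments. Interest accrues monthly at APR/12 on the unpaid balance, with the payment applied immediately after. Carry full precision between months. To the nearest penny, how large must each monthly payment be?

£97.39

Monthly rate r = 29.3%/12 = 2.44167% = 0.0244167.
Level-payment amortization: P = B₀·r / (1 − (1+r)^(−n)) = 1405.00·0.0244167 / (1 − 1.02442^(−18)).
Denominator 1 − (1+r)^(−18) = 0.352230404.
P = 34.3054 / 0.352230404 ≈ 97.39.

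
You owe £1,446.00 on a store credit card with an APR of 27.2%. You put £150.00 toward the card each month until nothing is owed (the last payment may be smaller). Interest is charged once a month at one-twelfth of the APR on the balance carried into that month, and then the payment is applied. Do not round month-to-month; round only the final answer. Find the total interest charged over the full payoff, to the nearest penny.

£203.99

Monthly rate r = 27.2%/12 = 2.26667% = 0.0226667.
Payoff takes n = ⌈−ln(1 − rB₀/P)/ln(1+r)⌉ = ⌈11.000⌉ = 11 payments; the last is £149.99.
Total paid = 10·£150.00 + £149.99 = £1,649.99.
Total interest = total paid − principal = £1,649.99 − £1,446.00 = £203.99.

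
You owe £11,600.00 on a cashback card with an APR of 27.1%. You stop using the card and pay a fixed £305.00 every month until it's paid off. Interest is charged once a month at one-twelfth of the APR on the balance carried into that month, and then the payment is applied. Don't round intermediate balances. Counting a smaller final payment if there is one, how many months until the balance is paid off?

Monthly rate r = 27.1%/12 = 2.25833% = 0.0225833.
Recurrence: B ← B·(1+r) − £305.00.
Month 1: interest £261.97; balance after payment £11,556.97.
Month 2: interest £260.99; balance after payment £11,512.96.
Closed form: n = −ln(1 − rB₀/P)/ln(1+r) = −ln(0.14109)/ln(1.02258) ≈ 87.692, so the balance reaches zero during payment 88.

88 months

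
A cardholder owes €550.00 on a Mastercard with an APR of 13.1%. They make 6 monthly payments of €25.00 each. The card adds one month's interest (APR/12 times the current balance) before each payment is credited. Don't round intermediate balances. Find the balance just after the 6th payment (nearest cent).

€432.87

Monthly rate r = 13.1%/12 = 1.09167% = 0.0109167.
Each month: B ← B·(1+r) − €25.00.
Month 1: interest €6.00; balance after payment €531.00.
Month 2: interest €5.80; balance after payment €511.80.
Month 3: interest €5.59; balance after payment €492.39.
Month 4: interest €5.38; balance after payment €472.76.
Month 5: interest €5.16; balance after payment €452.92.
Month 6: interest €4.94; balance after payment €432.87.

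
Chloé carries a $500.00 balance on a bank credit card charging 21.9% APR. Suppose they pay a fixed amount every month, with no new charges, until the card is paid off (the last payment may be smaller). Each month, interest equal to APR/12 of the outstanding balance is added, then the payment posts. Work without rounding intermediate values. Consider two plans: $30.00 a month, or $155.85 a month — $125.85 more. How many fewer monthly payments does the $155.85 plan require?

17 fewer payments

Monthly rate r = 21.9%/12 = 1.825% = 0.01825.
At $30.00/mo: n = ⌈−ln(1 − rB₀/P)/ln(1+r)⌉ = 21 payments (last $1.57); total interest = total paid − $500.00 = $101.57.
At $155.85/mo: 4 payments (last $52.69); total interest $20.24.
Payments saved = 21 − 4 = 17.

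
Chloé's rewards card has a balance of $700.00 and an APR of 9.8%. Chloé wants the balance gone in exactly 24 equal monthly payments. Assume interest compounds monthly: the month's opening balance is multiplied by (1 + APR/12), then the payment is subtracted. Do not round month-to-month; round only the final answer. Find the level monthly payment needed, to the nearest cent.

$32.24

Monthly rate r = 9.8%/12 = 0.816667% = 0.00816667.
Level-payment amortization: P = B₀·r / (1 − (1+r)^(−n)) = 700.00·0.00816667 / (1 − 1.00817^(−24)).
Denominator 1 − (1+r)^(−24) = 0.177333181.
P = 5.71667 / 0.177333181 ≈ 32.24.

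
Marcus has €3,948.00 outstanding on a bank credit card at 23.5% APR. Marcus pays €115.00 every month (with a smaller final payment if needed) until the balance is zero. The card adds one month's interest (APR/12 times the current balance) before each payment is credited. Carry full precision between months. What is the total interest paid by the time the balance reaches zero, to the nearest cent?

€2,667.82

Monthly rate r = 23.5%/12 = 1.95833% = 0.0195833.
Payoff takes n = ⌈−ln(1 − rB₀/P)/ln(1+r)⌉ = ⌈57.526⌉ = 58 payments; the last is €60.82.
Total paid = 57·€115.00 + €60.82 = €6,615.82.
Total interest = total paid − principal = €6,615.82 − €3,948.00 = €2,667.82.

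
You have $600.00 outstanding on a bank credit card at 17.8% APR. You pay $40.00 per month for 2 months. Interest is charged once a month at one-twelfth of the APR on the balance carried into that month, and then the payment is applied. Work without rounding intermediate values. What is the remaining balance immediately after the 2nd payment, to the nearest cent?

$537.34

Monthly rate r = 17.8%/12 = 1.48333% = 0.0148333.
Each month: B ← B·(1+r) − $40.00.
Month 1: interest $8.90; balance after payment $568.90.
Month 2: interest $8.44; balance after payment $537.34.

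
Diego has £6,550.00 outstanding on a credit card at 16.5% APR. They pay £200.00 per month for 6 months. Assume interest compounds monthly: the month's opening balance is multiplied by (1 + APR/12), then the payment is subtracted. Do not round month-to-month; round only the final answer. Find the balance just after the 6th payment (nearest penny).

£5,867.28

Monthly rate r = 16.5%/12 = 1.375% = 0.01375.
Each month: B ← B·(1+r) − £200.00.
Month 1: interest £90.06; balance after payment £6,440.06.
Month 2: interest £88.55; balance after payment £6,328.61.
Month 3: interest £87.02; balance after payment £6,215.63.
Month 4: interest £85.46; balance after payment £6,101.10.
Month 5: interest £83.89; balance after payment £5,984.99.
Month 6: interest £82.29; balance after payment £5,867.28.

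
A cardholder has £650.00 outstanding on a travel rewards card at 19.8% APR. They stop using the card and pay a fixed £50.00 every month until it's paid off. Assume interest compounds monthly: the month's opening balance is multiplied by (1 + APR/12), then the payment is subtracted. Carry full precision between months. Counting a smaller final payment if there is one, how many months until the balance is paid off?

Monthly rate r = 19.8%/12 = 1.65% = 0.0165.
Recurrence: B ← B·(1+r) − £50.00.
Month 1: interest £10.72; balance after payment £610.73.
Month 2: interest £10.08; balance after payment £570.80.
Closed form: n = −ln(1 − rB₀/P)/ln(1+r) = −ln(0.7855)/ln(1.0165) ≈ 14.753, so the balance reaches zero during payment 15.

15 payments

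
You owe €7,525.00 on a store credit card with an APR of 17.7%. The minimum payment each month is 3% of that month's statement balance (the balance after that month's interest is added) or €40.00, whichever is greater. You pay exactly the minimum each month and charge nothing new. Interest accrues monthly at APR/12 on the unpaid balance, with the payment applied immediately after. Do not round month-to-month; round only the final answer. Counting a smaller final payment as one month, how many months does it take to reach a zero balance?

Monthly rate r = 17.7%/12 = 1.475% = 0.01475.
While 3% of the post-interest balance exceeds €40.00, each month B ← (B·(1+r))·(1 − 0.03), i.e. B shrinks by the factor (1+r)·0.97 = 0.98431.
This holds for months 1–111. Entering month 112 the balance is €1,300.24; 3% of the post-interest balance is now below €40.00, so the flat €40.00 minimum applies from here.
From month 112 a fixed €40.00 at rate r clears €1,300.24 in 45 more payments. Total: 111 + 45 = 156 months.

156 months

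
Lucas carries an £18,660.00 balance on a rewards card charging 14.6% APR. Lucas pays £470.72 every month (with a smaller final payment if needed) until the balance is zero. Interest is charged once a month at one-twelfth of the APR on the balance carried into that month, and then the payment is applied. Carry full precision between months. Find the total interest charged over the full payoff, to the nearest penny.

Monthly rate r = 14.6%/12 = 1.21667% = 0.0121667.
Payoff takes n = ⌈−ln(1 − rB₀/P)/ln(1+r)⌉ = ⌈54.441⌉ = 55 payments; the last is £208.21.
Total paid = 54·£470.72 + £208.21 = £25,627.09.
Total interest = total paid − principal = £25,627.09 − £18,660.00 = £6,967.09.

£6,967.09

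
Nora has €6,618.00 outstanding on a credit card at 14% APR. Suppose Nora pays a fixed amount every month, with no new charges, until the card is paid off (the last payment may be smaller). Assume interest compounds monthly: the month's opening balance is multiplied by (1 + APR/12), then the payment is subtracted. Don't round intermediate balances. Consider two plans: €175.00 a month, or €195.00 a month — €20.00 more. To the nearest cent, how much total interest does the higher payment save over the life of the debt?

Monthly rate r = 14%/12 = 1.16667% = 0.0116667.
At €175.00/mo: n = ⌈−ln(1 − rB₀/P)/ln(1+r)⌉ = 51 payments (last €30.42); total interest = total paid − €6,618.00 = €2,162.42.
At €195.00/mo: 44 payments (last €89.94); total interest €1,856.94.
Interest saved = €2,162.42 − €1,856.94 = €305.48.

€305.48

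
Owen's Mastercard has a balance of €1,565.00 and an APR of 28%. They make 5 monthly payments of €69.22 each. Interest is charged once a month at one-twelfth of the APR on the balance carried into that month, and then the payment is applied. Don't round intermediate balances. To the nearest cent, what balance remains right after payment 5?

€1,393.67

Monthly rate r = 28%/12 = 2.33333% = 0.0233333.
Each month: B ← B·(1+r) − €69.22.
Month 1: interest €36.52; balance after payment €1,532.30.
Month 2: interest €35.75; balance after payment €1,498.83.
Month 3: interest €34.97; balance after payment €1,464.58.
Month 4: interest €34.17; balance after payment €1,429.54.
Month 5: interest €33.36; balance after payment €1,393.67.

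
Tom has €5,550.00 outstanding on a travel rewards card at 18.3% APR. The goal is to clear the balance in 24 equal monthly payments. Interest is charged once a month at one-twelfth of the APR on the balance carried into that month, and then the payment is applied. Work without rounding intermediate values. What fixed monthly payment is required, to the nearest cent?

Monthly rate r = 18.3%/12 = 1.525% = 0.01525.
Level-payment amortization: P = B₀·r / (1 − (1+r)^(−n)) = 5550.00·0.01525 / (1 − 1.01525^(−24)).
Denominator 1 − (1+r)^(−24) = 0.304578611.
P = 84.6375 / 0.304578611 ≈ 277.88.

€277.88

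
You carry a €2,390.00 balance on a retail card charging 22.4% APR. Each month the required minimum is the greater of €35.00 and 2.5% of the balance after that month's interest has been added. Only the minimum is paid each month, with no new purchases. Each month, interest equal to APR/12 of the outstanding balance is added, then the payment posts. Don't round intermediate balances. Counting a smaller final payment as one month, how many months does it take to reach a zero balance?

Monthly rate r = 22.4%/12 = 1.86667% = 0.0186667.
While 2.5% of the post-interest balance exceeds €35.00, each month B ← (B·(1+r))·(1 − 0.025), i.e. B shrinks by the factor (1+r)·0.975 = 0.9932.
This holds for months 1–82. Entering month 83 the balance is €1,365.87; 2.5% of the post-interest balance is now below €35.00, so the flat €35.00 minimum applies from here.
From month 83 a fixed €35.00 at rate r clears €1,365.87 in 71 more payments. Total: 82 + 71 = 153 months.

153 months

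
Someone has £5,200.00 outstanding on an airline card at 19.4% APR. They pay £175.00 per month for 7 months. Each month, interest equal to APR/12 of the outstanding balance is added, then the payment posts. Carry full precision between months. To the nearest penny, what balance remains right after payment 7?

Monthly rate r = 19.4%/12 = 1.61667% = 0.0161667.
Each month: B ← B·(1+r) − £175.00.
Month 1: interest £84.07; balance after payment £5,109.07.
Month 2: interest £82.60; balance after payment £5,016.66.
Month 3: interest £81.10; balance after payment £4,922.77.
Month 4: interest £79.58; balance after payment £4,827.35.
Month 5: interest £78.04; balance after payment £4,730.39.
Month 6: interest £76.47; balance after payment £4,631.87.
Month 7: interest £74.88; balance after payment £4,531.75.

£4,531.75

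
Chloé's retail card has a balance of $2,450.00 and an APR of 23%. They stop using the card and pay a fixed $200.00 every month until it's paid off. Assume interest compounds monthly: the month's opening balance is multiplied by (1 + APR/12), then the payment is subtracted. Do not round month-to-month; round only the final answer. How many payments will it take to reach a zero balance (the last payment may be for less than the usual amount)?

15 payments

Monthly rate r = 23%/12 = 1.91667% = 0.0191667.
Recurrence: B ← B·(1+r) − $200.00.
Month 1: interest $46.96; balance after payment $2,296.96.
Month 2: interest $44.03; balance after payment $2,140.98.
Closed form: n = −ln(1 − rB₀/P)/ln(1+r) = −ln(0.76521)/ln(1.01917) ≈ 14.095, so the balance reaches zero during payment 15.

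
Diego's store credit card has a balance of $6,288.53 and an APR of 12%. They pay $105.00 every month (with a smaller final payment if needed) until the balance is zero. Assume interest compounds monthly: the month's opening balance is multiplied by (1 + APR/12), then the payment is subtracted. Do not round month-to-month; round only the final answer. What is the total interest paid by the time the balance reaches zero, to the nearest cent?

$3,351.85

Monthly rate r = 12%/12 = 1% = 0.01.
Payoff takes n = ⌈−ln(1 − rB₀/P)/ln(1+r)⌉ = ⌈91.812⌉ = 92 payments; the last is $85.38.
Total paid = 91·$105.00 + $85.38 = $9,640.38.
Total interest = total paid − principal = $9,640.38 − $6,288.53 = $3,351.85.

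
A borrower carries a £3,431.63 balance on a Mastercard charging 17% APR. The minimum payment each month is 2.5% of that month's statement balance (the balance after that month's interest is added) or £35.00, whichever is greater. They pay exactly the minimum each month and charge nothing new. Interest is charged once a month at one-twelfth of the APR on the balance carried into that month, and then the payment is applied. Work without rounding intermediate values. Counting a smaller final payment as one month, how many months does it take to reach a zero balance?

Monthly rate r = 17%/12 = 1.41667% = 0.0141667.
While 2.5% of the post-interest balance exceeds £35.00, each month B ← (B·(1+r))·(1 − 0.025), i.e. B shrinks by the factor (1+r)·0.975 = 0.98881.
This holds for months 1–81. Entering month 82 the balance is £1,379.53; 2.5% of the post-interest balance is now below £35.00, so the flat £35.00 minimum applies from here.
From month 82 a fixed £35.00 at rate r clears £1,379.53 in 59 more payments. Total: 81 + 59 = 140 months.

140 months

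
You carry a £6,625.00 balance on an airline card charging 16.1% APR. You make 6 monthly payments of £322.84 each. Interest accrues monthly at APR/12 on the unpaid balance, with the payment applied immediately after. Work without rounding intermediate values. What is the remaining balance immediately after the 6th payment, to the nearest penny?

£5,173.34

Monthly rate r = 16.1%/12 = 1.34167% = 0.0134167.
Each month: B ← B·(1+r) − £322.84.
Month 1: interest £88.89; balance after payment £6,391.05.
Month 2: interest £85.75; balance after payment £6,153.95.
Month 3: interest £82.57; balance after payment £5,913.68.
Month 4: interest £79.34; balance after payment £5,670.18.
Month 5: interest £76.07; balance after payment £5,423.41.
Month 6: interest £72.76; balance after payment £5,173.34.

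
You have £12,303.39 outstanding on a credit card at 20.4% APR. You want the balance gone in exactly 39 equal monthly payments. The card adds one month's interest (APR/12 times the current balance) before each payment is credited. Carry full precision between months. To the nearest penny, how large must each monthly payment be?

£434.10

Monthly rate r = 20.4%/12 = 1.7% = 0.017.
Level-payment amortization: P = B₀·r / (1 − (1+r)^(−n)) = 12303.39·0.017 / (1 − 1.017^(−39)).
Denominator 1 − (1+r)^(−39) = 0.481817388.
P = 209.158 / 0.481817388 ≈ 434.10.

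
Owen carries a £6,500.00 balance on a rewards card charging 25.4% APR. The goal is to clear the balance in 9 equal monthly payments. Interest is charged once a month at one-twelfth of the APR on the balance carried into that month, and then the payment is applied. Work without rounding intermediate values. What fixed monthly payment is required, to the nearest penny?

£800.79

Monthly rate r = 25.4%/12 = 2.11667% = 0.0211667.
Level-payment amortization: P = B₀·r / (1 − (1+r)^(−n)) = 6500.00·0.0211667 / (1 − 1.02117^(−9)).
Denominator 1 − (1+r)^(−9) = 0.171809336.
P = 137.583 / 0.171809336 ≈ 800.79.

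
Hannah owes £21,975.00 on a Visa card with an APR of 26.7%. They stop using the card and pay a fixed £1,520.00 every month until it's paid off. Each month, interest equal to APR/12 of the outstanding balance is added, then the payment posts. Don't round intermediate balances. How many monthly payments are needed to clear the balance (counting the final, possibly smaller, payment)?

Monthly rate r = 26.7%/12 = 2.225% = 0.02225.
Recurrence: B ← B·(1+r) − £1,520.00.
Month 1: interest £488.94; balance after payment £20,943.94.
Month 2: interest £466.00; balance after payment £19,889.95.
Closed form: n = −ln(1 − rB₀/P)/ln(1+r) = −ln(0.67833)/ln(1.02225) ≈ 17.637, so the balance reaches zero during payment 18.

18 months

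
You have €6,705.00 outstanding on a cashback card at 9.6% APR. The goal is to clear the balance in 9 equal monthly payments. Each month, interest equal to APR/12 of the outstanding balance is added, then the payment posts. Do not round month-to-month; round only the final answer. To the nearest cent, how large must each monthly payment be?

€775.12

Monthly rate r = 9.6%/12 = 0.8% = 0.008.
Level-payment amortization: P = B₀·r / (1 − (1+r)^(−n)) = 6705.00·0.008 / (1 − 1.008^(−9)).
Denominator 1 − (1+r)^(−9) = 0.0692024939.
P = 53.64 / 0.0692024939 ≈ 775.12.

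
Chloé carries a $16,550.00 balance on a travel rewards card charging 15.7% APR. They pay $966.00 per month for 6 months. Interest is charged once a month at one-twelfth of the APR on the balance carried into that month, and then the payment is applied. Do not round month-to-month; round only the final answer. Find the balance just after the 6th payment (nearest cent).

$11,903.50

Monthly rate r = 15.7%/12 = 1.30833% = 0.0130833.
Each month: B ← B·(1+r) − $966.00.
Month 1: interest $216.53; balance after payment $15,800.53.
Month 2: interest $206.72; balance after payment $15,041.25.
Month 3: interest $196.79; balance after payment $14,272.04.
Month 4: interest $186.73; balance after payment $13,492.77.
Month 5: interest $176.53; balance after payment $12,703.30.
Month 6: interest $166.20; balance after payment $11,903.50.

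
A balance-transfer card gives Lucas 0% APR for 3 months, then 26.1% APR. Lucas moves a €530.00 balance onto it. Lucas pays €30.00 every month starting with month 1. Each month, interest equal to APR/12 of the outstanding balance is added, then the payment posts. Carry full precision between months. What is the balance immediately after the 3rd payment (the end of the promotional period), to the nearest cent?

Promo months 1–3 at r₀ = 0%/12 = 0; months 4+ at r₁ = 26.1%/12 = 0.02175.
After month 3 (no interest yet): B = €530.00 − 3·€30.00 = €440.00.

€440.00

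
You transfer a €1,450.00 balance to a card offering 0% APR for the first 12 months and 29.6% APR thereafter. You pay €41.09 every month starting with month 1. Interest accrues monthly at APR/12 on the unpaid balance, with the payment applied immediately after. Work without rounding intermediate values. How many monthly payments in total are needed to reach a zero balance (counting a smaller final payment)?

48 months

Promo months 1–12 at r₀ = 0%/12 = 0; months 13+ at r₁ = 29.6%/12 = 0.0246667.
After month 12 (no interest yet): B = €1,450.00 − 12·€41.09 = €956.92.
Then at r₁ with €41.09/mo: n₂ = −ln(1 − r₁·B/P)/ln(1+r₁) ≈ 35.06 → 36 more payments.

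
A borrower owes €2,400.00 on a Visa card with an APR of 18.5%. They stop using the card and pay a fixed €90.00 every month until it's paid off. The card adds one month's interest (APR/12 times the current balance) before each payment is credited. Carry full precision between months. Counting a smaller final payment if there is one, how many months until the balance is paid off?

Monthly rate r = 18.5%/12 = 1.54167% = 0.0154167.
Recurrence: B ← B·(1+r) − €90.00.
Month 1: interest €37.00; balance after payment €2,347.00.
Month 2: interest €36.18; balance after payment €2,293.18.
Closed form: n = −ln(1 − rB₀/P)/ln(1+r) = −ln(0.58889)/ln(1.01542) ≈ 34.611, so the balance reaches zero during payment 35.

35 months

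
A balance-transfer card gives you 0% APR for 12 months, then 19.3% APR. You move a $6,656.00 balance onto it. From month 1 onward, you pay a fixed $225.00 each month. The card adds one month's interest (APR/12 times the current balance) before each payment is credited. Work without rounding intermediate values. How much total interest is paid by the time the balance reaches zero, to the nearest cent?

Promo months 1–12 at r₀ = 0%/12 = 0; months 13+ at r₁ = 19.3%/12 = 0.0160833.
After month 12 (no interest yet): B = $6,656.00 − 12·$225.00 = $3,956.00.
Then at r₁ with $225.00/mo: n₂ = −ln(1 − r₁·B/P)/ln(1+r₁) ≈ 20.83 → 21 more payments.
Total paid = 32·$225.00 + $187.33 = $7,387.33; interest = $7,387.33 − $6,656.00 = $731.33.

$731.33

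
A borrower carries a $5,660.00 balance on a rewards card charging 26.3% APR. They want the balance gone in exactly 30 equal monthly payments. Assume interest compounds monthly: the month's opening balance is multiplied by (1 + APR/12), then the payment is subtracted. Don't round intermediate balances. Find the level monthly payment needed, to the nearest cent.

Monthly rate r = 26.3%/12 = 2.19167% = 0.0219167.
Level-payment amortization: P = B₀·r / (1 − (1+r)^(−n)) = 5660.00·0.0219167 / (1 − 1.02192^(−30)).
Denominator 1 − (1+r)^(−30) = 0.478162201.
P = 124.048 / 0.478162201 ≈ 259.43.

$259.43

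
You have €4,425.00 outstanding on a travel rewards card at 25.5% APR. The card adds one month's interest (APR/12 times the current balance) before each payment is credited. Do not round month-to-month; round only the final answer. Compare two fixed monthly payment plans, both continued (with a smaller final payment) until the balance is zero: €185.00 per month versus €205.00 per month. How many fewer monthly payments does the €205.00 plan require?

Monthly rate r = 25.5%/12 = 2.125% = 0.02125.
At €185.00/mo: n = ⌈−ln(1 − rB₀/P)/ln(1+r)⌉ = 34 payments (last €140.57); total interest = total paid − €4,425.00 = €1,820.57.
At €205.00/mo: 30 payments (last €39.01); total interest €1,559.01.
Payments saved = 34 − 30 = 4.

4 fewer payments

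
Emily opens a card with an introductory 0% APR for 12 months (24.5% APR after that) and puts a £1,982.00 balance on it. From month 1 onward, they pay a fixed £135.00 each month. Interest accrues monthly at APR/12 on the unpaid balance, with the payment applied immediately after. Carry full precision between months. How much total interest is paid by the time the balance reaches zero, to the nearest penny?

Promo months 1–12 at r₀ = 0%/12 = 0; months 13+ at r₁ = 24.5%/12 = 0.0204167.
After month 12 (no interest yet): B = £1,982.00 − 12·£135.00 = £362.00.
Then at r₁ with £135.00/mo: n₂ = −ln(1 − r₁·B/P)/ln(1+r₁) ≈ 2.79 → 3 more payments.
Total paid = 14·£135.00 + £106.30 = £1,996.30; interest = £1,996.30 − £1,982.00 = £14.30.

£14.30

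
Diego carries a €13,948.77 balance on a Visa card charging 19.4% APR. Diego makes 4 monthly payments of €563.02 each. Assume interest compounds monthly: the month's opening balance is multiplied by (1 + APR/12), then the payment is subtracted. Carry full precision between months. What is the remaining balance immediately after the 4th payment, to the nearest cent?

€12,565.62

Monthly rate r = 19.4%/12 = 1.61667% = 0.0161667.
Each month: B ← B·(1+r) − €563.02.
Month 1: interest €225.51; balance after payment €13,611.26.
Month 2: interest €220.05; balance after payment €13,268.28.
Month 3: interest €214.50; balance after payment €12,919.77.
Month 4: interest €208.87; balance after payment €12,565.62.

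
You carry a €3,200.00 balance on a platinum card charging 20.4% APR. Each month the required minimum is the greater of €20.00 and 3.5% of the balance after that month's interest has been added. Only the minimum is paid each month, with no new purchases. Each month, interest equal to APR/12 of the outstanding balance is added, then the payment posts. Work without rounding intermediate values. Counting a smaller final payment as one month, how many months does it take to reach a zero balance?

132 months

Monthly rate r = 20.4%/12 = 1.7% = 0.017.
While 3.5% of the post-interest balance exceeds €20.00, each month B ← (B·(1+r))·(1 − 0.035), i.e. B shrinks by the factor (1+r)·0.965 = 0.9814.
This holds for months 1–93. Entering month 94 the balance is €558.52; 3.5% of the post-interest balance is now below €20.00, so the flat €20.00 minimum applies from here.
From month 94 a fixed €20.00 at rate r clears €558.52 in 39 more payments. Total: 93 + 39 = 132 months.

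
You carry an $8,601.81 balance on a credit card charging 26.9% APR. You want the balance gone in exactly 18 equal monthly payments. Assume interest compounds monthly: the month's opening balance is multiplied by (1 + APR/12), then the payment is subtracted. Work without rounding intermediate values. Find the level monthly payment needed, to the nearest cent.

Monthly rate r = 26.9%/12 = 2.24167% = 0.0224167.
Level-payment amortization: P = B₀·r / (1 − (1+r)^(−n)) = 8601.81·0.0224167 / (1 − 1.02242^(−18)).
Denominator 1 − (1+r)^(−18) = 0.32903876.
P = 192.824 / 0.32903876 ≈ 586.02.

$586.02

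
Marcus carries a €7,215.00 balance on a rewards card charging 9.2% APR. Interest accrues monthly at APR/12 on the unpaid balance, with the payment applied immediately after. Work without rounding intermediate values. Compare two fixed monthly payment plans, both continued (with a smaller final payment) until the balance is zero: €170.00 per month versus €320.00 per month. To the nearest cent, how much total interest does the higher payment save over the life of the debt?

Monthly rate r = 9.2%/12 = 0.766667% = 0.00766667.
At €170.00/mo: n = ⌈−ln(1 − rB₀/P)/ln(1+r)⌉ = 52 payments (last €91.43); total interest = total paid − €7,215.00 = €1,546.43.
At €320.00/mo: 25 payments (last €271.76); total interest €736.76.
Interest saved = €1,546.43 − €736.76 = €809.67.

€809.67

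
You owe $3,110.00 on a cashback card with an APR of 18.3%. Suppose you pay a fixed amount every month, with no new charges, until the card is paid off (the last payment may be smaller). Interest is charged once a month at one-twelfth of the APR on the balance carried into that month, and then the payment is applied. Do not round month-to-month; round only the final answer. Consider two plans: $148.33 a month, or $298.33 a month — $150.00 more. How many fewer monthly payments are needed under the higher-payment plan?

Monthly rate r = 18.3%/12 = 1.525% = 0.01525.
At $148.33/mo: n = ⌈−ln(1 − rB₀/P)/ln(1+r)⌉ = 26 payments (last $68.03); total interest = total paid − $3,110.00 = $666.28.
At $298.33/mo: 12 payments (last $131.68); total interest $303.31.
Payments saved = 26 − 12 = 14.

14 fewer payments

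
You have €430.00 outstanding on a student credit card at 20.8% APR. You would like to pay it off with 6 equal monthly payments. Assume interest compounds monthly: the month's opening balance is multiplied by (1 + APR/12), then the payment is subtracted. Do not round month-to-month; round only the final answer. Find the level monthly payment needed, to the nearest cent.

€76.08

Monthly rate r = 20.8%/12 = 1.73333% = 0.0173333.
Level-payment amortization: P = B₀·r / (1 − (1+r)^(−n)) = 430.00·0.0173333 / (1 − 1.01733^(−6)).
Denominator 1 − (1+r)^(−6) = 0.0979713066.
P = 7.45333 / 0.0979713066 ≈ 76.08.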